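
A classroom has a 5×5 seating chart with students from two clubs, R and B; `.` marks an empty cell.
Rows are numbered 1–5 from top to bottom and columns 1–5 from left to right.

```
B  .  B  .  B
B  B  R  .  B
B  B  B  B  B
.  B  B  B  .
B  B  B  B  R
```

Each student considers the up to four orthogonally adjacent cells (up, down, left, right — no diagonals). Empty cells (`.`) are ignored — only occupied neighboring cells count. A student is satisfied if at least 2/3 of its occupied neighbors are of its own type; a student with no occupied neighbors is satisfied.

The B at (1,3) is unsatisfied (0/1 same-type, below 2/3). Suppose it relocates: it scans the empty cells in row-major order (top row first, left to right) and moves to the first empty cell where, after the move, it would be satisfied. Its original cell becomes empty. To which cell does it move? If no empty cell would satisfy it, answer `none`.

(1,2)

Vacating (1,3). Empty cells in order:
  (1,2): 2/2 same-type → satisfied — stop here.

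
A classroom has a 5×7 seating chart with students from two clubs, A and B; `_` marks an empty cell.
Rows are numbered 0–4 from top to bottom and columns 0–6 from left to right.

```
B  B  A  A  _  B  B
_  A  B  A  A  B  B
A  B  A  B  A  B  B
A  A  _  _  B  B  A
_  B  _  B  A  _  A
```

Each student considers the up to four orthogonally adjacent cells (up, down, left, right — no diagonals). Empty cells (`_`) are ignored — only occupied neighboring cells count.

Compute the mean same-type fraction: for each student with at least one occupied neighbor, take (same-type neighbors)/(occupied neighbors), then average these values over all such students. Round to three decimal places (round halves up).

0.479

Row 0: (0,0)B 1/1 · (0,1)B 1/3 · (0,2)A 1/3 · (0,3)A 2/2 · (0,5)B 2/2 · (0,6)B 2/2
Row 1: (1,1)A 0/3 · (1,2)B 0/4 · (1,3)A 2/4 · (1,4)A 2/3 · (1,5)B 3/4 · (1,6)B 3/3
Row 2: (2,0)A 1/2 · (2,1)B 0/4 · (2,2)A 0/3 · (2,3)B 0/3 · (2,4)A 1/4 · (2,5)B 3/4 · (2,6)B 2/3
Row 3: (3,0)A 2/2 · (3,1)A 1/3 · (3,4)B 1/3 · (3,5)B 2/3 · (3,6)A 1/3
Row 4: (4,1)B 0/1 · (4,3)B 0/1 · (4,4)A 0/2 · (4,6)A 1/1
Sum over 28 students: 1/1 + 1/3 + 1/3 + 2/2 + 2/2 + 2/2 + 0/3 + 0/4 + 2/4 + 2/3 + 3/4 + 3/3 + 1/2 + 0/4 + 0/3 + 0/3 + 1/4 + 3/4 + 2/3 + 2/2 + 1/3 + 1/3 + 2/3 + 1/3 + 0/1 + 0/1 + 0/2 + 1/1 = 161/12; mean = 161/12 ÷ 28 = 23/48 = 0.479166… → 0.479.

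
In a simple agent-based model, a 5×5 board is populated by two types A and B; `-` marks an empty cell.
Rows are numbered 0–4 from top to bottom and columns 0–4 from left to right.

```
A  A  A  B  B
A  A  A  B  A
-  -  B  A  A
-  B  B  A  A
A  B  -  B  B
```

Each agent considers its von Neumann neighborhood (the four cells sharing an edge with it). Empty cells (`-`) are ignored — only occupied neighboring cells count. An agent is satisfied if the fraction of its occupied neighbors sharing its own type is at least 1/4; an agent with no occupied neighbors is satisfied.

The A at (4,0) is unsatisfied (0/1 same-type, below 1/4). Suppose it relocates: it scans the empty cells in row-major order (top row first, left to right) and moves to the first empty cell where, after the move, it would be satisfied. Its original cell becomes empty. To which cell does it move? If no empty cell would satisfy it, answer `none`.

Vacating (4,0). Empty cells in order:
  (2,0): 1/1 same-type → satisfied — stop here.

(2,0)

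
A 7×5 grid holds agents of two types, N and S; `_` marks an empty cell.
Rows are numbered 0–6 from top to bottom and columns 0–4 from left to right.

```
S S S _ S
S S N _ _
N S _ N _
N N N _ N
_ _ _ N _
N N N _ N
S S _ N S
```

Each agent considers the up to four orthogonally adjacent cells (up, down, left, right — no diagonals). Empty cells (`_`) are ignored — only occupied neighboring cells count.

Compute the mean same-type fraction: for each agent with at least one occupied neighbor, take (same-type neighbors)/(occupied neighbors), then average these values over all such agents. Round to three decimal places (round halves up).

0.548

(0,0)S 2/2
(0,1)S 3/3
(0,2)S 1/2
(0,4)S — no occupied neighbors
(1,0)S 2/3
(1,1)S 3/4
(1,2)N 0/2
(2,0)N 1/3
(2,1)S 1/3
(2,3)N — no occupied neighbors
(3,0)N 2/2
(3,1)N 2/3
(3,2)N 1/1
(3,4)N — no occupied neighbors
(4,3)N — no occupied neighbors
(5,0)N 1/2
(5,1)N 2/3
(5,2)N 1/1
(5,4)N 0/1
(6,0)S 1/2
(6,1)S 1/2
(6,3)N 0/1
(6,4)S 0/2
Sum over 19 agents: 2/2 + 3/3 + 1/2 + 2/3 + 3/4 + 0/2 + 1/3 + 1/3 + 2/2 + 2/3 + 1/1 + 1/2 + 2/3 + 1/1 + 0/1 + 1/2 + 1/2 + 0/1 + 0/2 = 125/12; mean = 125/12 ÷ 19 = 125/228 = 0.548245… → 0.548.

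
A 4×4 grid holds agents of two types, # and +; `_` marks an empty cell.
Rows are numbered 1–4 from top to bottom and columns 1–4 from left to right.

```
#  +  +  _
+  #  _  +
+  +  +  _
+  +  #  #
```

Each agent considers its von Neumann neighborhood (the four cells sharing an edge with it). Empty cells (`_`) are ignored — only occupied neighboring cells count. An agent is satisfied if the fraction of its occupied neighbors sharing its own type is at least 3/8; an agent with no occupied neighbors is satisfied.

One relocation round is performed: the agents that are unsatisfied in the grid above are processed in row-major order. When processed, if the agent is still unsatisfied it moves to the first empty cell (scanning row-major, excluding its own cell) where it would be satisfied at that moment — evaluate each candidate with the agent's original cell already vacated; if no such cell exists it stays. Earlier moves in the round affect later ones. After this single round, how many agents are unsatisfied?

Initially unsatisfied (in order): (1,1), (1,2), (2,1), (2,2), (4,3).
  (1,1): no empty cell satisfies it; stays.
  (1,2) → (1,4).
  (2,1) → (2,3).
  (2,2) → (1,2).
  (4,3) → (2,1).
Resulting grid:
# # + +
# _ + +
+ + + _
+ + _ #
All satisfied now.

0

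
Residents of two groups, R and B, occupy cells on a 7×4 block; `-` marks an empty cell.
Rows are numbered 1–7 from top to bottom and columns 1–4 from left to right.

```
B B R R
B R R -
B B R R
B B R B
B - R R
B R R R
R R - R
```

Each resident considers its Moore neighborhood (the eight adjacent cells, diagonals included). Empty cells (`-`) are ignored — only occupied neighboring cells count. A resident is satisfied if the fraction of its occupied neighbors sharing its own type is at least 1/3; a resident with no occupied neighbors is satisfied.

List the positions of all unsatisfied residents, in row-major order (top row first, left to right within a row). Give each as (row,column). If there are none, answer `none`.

(1,1)B 2/3 ✓
(1,2)B 2/5 ✓
(1,3)R 3/4 ✓
(1,4)R 2/2 ✓
(2,1)B 4/5 ✓
(2,2)R 3/8 ✓
(2,3)R 5/7 ✓
(3,1)B 4/5 ✓
(3,2)B 4/8 ✓
(3,3)R 4/7 ✓
(3,4)R 3/4 ✓
(4,1)B 4/4 ✓
(4,2)B 4/7 ✓
(4,3)R 4/7 ✓
(4,4)B 0/5 ✗
(5,1)B 3/4 ✓
(5,3)R 5/7 ✓
(5,4)R 4/5 ✓
(6,1)B 1/4 ✗
(6,2)R 4/6 ✓
(6,3)R 6/6 ✓
(6,4)R 4/4 ✓
(7,1)R 2/3 ✓
(7,2)R 3/4 ✓
(7,4)R 2/2 ✓

(4,4), (6,1)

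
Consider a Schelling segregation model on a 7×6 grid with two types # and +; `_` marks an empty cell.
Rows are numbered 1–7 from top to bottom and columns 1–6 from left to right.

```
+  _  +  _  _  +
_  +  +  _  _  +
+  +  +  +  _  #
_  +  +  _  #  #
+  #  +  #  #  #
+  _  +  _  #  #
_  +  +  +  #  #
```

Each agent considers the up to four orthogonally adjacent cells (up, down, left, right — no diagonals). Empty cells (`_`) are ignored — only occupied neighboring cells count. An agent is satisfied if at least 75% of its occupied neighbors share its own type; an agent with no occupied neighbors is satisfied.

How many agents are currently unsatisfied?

Row 1: (1,1)+ 0/0 satisfied · (1,3)+ 1/1 satisfied · (1,6)+ 1/1 satisfied
Row 2: (2,2)+ 2/2 satisfied · (2,3)+ 3/3 satisfied · (2,6)+ 1/2 not
Row 3: (3,1)+ 1/1 satisfied · (3,2)+ 4/4 satisfied · (3,3)+ 4/4 satisfied · (3,4)+ 1/1 satisfied · (3,6)# 1/2 not
Row 4: (4,2)+ 2/3 not · (4,3)+ 3/3 satisfied · (4,5)# 2/2 satisfied · (4,6)# 3/3 satisfied
Row 5: (5,1)+ 1/2 not · (5,2)# 0/3 not · (5,3)+ 2/4 not · (5,4)# 1/2 not · (5,5)# 4/4 satisfied · (5,6)# 3/3 satisfied
Row 6: (6,1)+ 1/1 satisfied · (6,3)+ 2/2 satisfied · (6,5)# 3/3 satisfied · (6,6)# 3/3 satisfied
Row 7: (7,2)+ 1/1 satisfied · (7,3)+ 3/3 satisfied · (7,4)+ 1/2 not · (7,5)# 2/3 not · (7,6)# 2/2 satisfied
Unsatisfied: (2,6), (3,6), (4,2), (5,1), (5,2), (5,3), (5,4), (7,4), (7,5) — 9 in total.

9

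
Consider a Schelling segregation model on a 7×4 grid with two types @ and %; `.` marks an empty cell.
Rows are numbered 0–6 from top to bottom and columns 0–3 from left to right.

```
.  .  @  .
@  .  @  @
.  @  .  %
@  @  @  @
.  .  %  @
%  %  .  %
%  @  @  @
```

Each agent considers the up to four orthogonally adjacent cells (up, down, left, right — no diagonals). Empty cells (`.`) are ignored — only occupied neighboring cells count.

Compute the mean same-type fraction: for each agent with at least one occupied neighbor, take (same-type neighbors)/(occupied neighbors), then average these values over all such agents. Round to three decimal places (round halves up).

0.611

(0,2)@ 1/1
(1,0)@ — no occupied neighbors
(1,2)@ 2/2
(1,3)@ 1/2
(2,1)@ 1/1
(2,3)% 0/2
(3,0)@ 1/1
(3,1)@ 3/3
(3,2)@ 2/3
(3,3)@ 2/3
(4,2)% 0/2
(4,3)@ 1/3
(5,0)% 2/2
(5,1)% 1/2
(5,3)% 0/2
(6,0)% 1/2
(6,1)@ 1/3
(6,2)@ 2/2
(6,3)@ 1/2
Sum over 18 agents: 1/1 + 2/2 + 1/2 + 1/1 + 0/2 + 1/1 + 3/3 + 2/3 + 2/3 + 0/2 + 1/3 + 2/2 + 1/2 + 0/2 + 1/2 + 1/3 + 2/2 + 1/2 = 11; mean = 11 ÷ 18 = 11/18 = 0.611111… → 0.611.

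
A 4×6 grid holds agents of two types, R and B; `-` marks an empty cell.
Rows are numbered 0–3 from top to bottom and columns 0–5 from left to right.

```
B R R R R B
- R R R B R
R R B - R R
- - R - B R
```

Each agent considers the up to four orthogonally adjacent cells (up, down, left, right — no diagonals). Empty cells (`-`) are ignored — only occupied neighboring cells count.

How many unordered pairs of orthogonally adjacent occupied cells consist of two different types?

12

Scan each occupied cell's neighbors to the right and below so each pair is counted once.
Row 0: B(0,0)–R(0,1)≠ R(0,1)–R(0,2)= R(0,1)–R(1,1)= R(0,2)–R(0,3)= R(0,2)–R(1,2)= R(0,3)–R(0,4)= R(0,3)–R(1,3)= R(0,4)–B(0,5)≠ R(0,4)–B(1,4)≠ B(0,5)–R(1,5)≠  → 4/10 unlike.
Row 1: R(1,1)–R(1,2)= R(1,1)–R(2,1)= R(1,2)–R(1,3)= R(1,2)–B(2,2)≠ R(1,3)–B(1,4)≠ B(1,4)–R(1,5)≠ B(1,4)–R(2,4)≠ R(1,5)–R(2,5)=  → 4/8 unlike.
Row 2: R(2,0)–R(2,1)= R(2,1)–B(2,2)≠ B(2,2)–R(3,2)≠ R(2,4)–R(2,5)= R(2,4)–B(3,4)≠ R(2,5)–R(3,5)=  → 3/6 unlike.
Row 3: B(3,4)–R(3,5)≠  → 1/1 unlike.
Total adjacent occupied pairs: 25; unlike-type pairs: 12.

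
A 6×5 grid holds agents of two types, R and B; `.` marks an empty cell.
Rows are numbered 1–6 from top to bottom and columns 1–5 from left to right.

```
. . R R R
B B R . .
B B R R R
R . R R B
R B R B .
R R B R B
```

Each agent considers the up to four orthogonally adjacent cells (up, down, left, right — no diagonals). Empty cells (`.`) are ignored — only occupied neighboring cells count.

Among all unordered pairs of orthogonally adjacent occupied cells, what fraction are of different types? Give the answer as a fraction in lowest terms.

Scan each occupied cell's neighbors to the right and below so each pair is counted once.
From row 1: 0 unlike of 3 pairs (running 0/3).
From row 2: 1 unlike of 5 pairs (running 1/8).
From row 3: 3 unlike of 8 pairs (running 4/16).
From row 4: 2 unlike of 5 pairs (running 6/21).
From row 5: 6 unlike of 7 pairs (running 12/28).
From row 6: 3 unlike of 4 pairs (running 15/32).
Total adjacent occupied pairs: 32; unlike-type pairs: 15.
15/32 is already in lowest terms.

15/32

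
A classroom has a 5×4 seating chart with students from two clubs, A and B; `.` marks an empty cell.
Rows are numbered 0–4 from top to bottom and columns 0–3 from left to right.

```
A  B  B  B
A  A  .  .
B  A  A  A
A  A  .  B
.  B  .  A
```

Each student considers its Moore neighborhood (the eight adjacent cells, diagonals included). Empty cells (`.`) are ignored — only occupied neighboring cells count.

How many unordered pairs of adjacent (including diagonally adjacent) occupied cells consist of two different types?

14

Scan each occupied cell's neighbors to the right and below (and the two forward diagonals) so each pair is counted once.
Row 0: A(0,0)–B(0,1)≠ A(0,0)–A(1,0)= A(0,0)–A(1,1)= B(0,1)–B(0,2)= B(0,1)–A(1,1)≠ B(0,1)–A(1,0)≠ B(0,2)–B(0,3)= B(0,2)–A(1,1)≠  → 4/8 unlike.
Row 1: A(1,0)–A(1,1)= A(1,0)–B(2,0)≠ A(1,0)–A(2,1)= A(1,1)–A(2,1)= A(1,1)–A(2,2)= A(1,1)–B(2,0)≠  → 2/6 unlike.
Row 2: B(2,0)–A(2,1)≠ B(2,0)–A(3,0)≠ B(2,0)–A(3,1)≠ A(2,1)–A(2,2)= A(2,1)–A(3,1)= A(2,1)–A(3,0)= A(2,2)–A(2,3)= A(2,2)–B(3,3)≠ A(2,2)–A(3,1)= A(2,3)–B(3,3)≠  → 5/10 unlike.
Row 3: A(3,0)–A(3,1)= A(3,0)–B(4,1)≠ A(3,1)–B(4,1)≠ B(3,3)–A(4,3)≠  → 3/4 unlike.
Total adjacent occupied pairs: 28; unlike-type pairs: 14.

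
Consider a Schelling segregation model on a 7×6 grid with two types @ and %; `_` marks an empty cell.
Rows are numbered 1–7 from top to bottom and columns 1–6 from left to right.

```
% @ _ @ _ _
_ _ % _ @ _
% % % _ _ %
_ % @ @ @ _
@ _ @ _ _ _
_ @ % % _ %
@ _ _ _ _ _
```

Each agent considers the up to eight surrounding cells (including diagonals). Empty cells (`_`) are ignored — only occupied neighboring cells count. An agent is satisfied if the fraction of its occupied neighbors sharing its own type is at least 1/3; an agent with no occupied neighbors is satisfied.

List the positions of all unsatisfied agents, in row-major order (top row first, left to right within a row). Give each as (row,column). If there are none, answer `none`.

Row 1: (1,1)% 0/1 not · (1,2)@ 0/2 not · (1,4)@ 1/2 satisfied
Row 2: (2,3)% 2/4 satisfied · (2,5)@ 1/2 satisfied
Row 3: (3,1)% 2/2 satisfied · (3,2)% 4/5 satisfied · (3,3)% 3/5 satisfied · (3,6)% 0/2 not
Row 4: (4,2)% 3/6 satisfied · (4,3)@ 2/5 satisfied · (4,4)@ 3/4 satisfied · (4,5)@ 1/2 satisfied
Row 5: (5,1)@ 1/2 satisfied · (5,3)@ 3/6 satisfied
Row 6: (6,2)@ 3/4 satisfied · (6,3)% 1/3 satisfied · (6,4)% 1/2 satisfied · (6,6)% 0/0 satisfied
Row 7: (7,1)@ 1/1 satisfied

(1,1), (1,2), (3,6)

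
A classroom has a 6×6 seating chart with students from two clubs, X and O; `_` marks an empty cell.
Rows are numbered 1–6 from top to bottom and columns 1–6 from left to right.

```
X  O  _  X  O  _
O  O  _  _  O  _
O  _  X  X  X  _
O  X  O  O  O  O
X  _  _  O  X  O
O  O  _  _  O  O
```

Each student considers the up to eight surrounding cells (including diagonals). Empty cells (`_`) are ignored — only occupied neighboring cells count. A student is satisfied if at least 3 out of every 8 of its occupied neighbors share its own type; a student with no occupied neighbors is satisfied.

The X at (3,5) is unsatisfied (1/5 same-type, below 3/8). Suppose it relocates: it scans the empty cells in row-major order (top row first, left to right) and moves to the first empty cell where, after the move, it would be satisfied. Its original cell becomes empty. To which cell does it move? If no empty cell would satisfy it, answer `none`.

Vacating (3,5). Empty cells in order:
  (1,3): 1/3 same-type → still unsatisfied.
  (1,6): 0/2 same-type → still unsatisfied.
  (2,3): 3/5 same-type → satisfied — stop here.

(2,3)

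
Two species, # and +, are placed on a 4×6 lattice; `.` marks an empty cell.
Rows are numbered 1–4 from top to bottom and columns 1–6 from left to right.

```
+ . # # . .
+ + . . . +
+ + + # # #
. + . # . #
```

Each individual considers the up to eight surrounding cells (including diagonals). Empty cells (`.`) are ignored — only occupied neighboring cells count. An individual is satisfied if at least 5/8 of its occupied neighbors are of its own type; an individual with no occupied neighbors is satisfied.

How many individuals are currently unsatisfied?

3

(1,1)+ 2/2 ok
(1,3)# 1/2 unhappy
(1,4)# 1/1 ok
(2,1)+ 4/4 ok
(2,2)+ 5/6 ok
(2,6)+ 0/2 unhappy
(3,1)+ 4/4 ok
(3,2)+ 5/5 ok
(3,3)+ 3/5 unhappy
(3,4)# 2/3 ok
(3,5)# 4/5 ok
(3,6)# 2/3 ok
(4,2)+ 3/3 ok
(4,4)# 2/3 ok
(4,6)# 2/2 ok
Unsatisfied: (1,3), (2,6), (3,3) — 3 in total.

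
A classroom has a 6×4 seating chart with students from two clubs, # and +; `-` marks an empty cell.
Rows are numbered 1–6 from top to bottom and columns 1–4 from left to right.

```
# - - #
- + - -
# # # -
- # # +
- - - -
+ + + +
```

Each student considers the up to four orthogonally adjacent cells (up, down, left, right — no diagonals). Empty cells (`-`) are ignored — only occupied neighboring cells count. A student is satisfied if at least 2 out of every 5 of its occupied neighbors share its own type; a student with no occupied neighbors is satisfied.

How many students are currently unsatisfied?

2

(1,1)# 0/0 satisfied
(1,4)# 0/0 satisfied
(2,2)+ 0/1 not
(3,1)# 1/1 satisfied
(3,2)# 3/4 satisfied
(3,3)# 2/2 satisfied
(4,2)# 2/2 satisfied
(4,3)# 2/3 satisfied
(4,4)+ 0/1 not
(6,1)+ 1/1 satisfied
(6,2)+ 2/2 satisfied
(6,3)+ 2/2 satisfied
(6,4)+ 1/1 satisfied
Unsatisfied: (2,2), (4,4) — 2 in total.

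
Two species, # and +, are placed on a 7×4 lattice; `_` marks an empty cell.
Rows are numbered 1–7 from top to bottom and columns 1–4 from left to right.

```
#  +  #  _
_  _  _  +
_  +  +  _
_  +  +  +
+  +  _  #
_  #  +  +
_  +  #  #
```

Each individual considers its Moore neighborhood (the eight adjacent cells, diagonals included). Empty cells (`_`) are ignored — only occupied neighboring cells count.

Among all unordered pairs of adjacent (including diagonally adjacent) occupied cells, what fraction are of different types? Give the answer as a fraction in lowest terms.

8/17

Scan each occupied cell's neighbors to the right and below (and the two forward diagonals) so each pair is counted once.
Row 1: #(1,1)–+(1,2)≠ +(1,2)–#(1,3)≠ #(1,3)–+(2,4)≠  → 3/3 unlike.
Row 2: +(2,4)–+(3,3)=  → 0/1 unlike.
Row 3: +(3,2)–+(3,3)= +(3,2)–+(4,2)= +(3,2)–+(4,3)= +(3,3)–+(4,3)= +(3,3)–+(4,4)= +(3,3)–+(4,2)=  → 0/6 unlike.
Row 4: +(4,2)–+(4,3)= +(4,2)–+(5,2)= +(4,2)–+(5,1)= +(4,3)–+(4,4)= +(4,3)–#(5,4)≠ +(4,3)–+(5,2)= +(4,4)–#(5,4)≠  → 2/7 unlike.
Row 5: +(5,1)–+(5,2)= +(5,1)–#(6,2)≠ +(5,2)–#(6,2)≠ +(5,2)–+(6,3)= #(5,4)–+(6,4)≠ #(5,4)–+(6,3)≠  → 4/6 unlike.
Row 6: #(6,2)–+(6,3)≠ #(6,2)–+(7,2)≠ #(6,2)–#(7,3)= +(6,3)–+(6,4)= +(6,3)–#(7,3)≠ +(6,3)–#(7,4)≠ +(6,3)–+(7,2)= +(6,4)–#(7,4)≠ +(6,4)–#(7,3)≠  → 6/9 unlike.
Row 7: +(7,2)–#(7,3)≠ #(7,3)–#(7,4)=  → 1/2 unlike.
Total adjacent occupied pairs: 34; unlike-type pairs: 16.
16/34 reduces to 8/17.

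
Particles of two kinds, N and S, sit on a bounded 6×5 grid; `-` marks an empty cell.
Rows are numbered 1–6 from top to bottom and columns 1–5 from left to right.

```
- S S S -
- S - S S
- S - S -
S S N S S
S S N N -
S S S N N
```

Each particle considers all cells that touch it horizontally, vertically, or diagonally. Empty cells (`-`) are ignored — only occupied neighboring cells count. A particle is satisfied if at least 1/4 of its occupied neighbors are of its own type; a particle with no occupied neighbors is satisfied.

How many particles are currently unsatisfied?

(1,2)S 2/2 ok
(1,3)S 4/4 ok
(1,4)S 3/3 ok
(2,2)S 3/3 ok
(2,4)S 4/4 ok
(2,5)S 3/3 ok
(3,2)S 3/4 ok
(3,4)S 4/5 ok
(4,1)S 4/4 ok
(4,2)S 4/6 ok
(4,3)N 2/7 ok
(4,4)S 2/5 ok
(4,5)S 2/3 ok
(5,1)S 5/5 ok
(5,2)S 6/8 ok
(5,3)N 3/8 ok
(5,4)N 4/7 ok
(6,1)S 3/3 ok
(6,2)S 4/5 ok
(6,3)S 2/5 ok
(6,4)N 3/4 ok
(6,5)N 2/2 ok
Every one meets the threshold.

0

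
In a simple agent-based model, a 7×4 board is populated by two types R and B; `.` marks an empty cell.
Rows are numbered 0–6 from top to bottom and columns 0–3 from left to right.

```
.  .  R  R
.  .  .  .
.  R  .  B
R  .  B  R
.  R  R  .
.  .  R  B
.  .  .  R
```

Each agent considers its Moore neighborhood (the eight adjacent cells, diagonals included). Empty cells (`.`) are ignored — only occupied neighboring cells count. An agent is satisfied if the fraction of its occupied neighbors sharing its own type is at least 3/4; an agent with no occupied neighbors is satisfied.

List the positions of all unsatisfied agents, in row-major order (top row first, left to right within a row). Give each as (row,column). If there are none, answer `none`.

(0,2)R 1/1 ok
(0,3)R 1/1 ok
(2,1)R 1/2 unhappy
(2,3)B 1/2 unhappy
(3,0)R 2/2 ok
(3,2)B 1/5 unhappy
(3,3)R 1/3 unhappy
(4,1)R 3/4 ok
(4,2)R 3/5 unhappy
(5,2)R 3/4 ok
(5,3)B 0/3 unhappy
(6,3)R 1/2 unhappy

(2,1), (2,3), (3,2), (3,3), (4,2), (5,3), (6,3)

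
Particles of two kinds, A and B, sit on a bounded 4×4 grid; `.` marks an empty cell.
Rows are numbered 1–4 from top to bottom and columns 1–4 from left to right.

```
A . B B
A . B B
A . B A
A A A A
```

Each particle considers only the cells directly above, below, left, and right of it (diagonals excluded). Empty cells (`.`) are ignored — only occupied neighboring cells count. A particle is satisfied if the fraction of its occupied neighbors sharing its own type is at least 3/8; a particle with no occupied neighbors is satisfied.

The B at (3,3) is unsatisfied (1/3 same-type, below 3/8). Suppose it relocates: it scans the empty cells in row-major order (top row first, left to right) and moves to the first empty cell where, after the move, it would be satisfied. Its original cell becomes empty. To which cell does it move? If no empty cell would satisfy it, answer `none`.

(1,2)

Vacating (3,3). Empty cells in order:
  (1,2): 1/2 same-type → satisfied — stop here.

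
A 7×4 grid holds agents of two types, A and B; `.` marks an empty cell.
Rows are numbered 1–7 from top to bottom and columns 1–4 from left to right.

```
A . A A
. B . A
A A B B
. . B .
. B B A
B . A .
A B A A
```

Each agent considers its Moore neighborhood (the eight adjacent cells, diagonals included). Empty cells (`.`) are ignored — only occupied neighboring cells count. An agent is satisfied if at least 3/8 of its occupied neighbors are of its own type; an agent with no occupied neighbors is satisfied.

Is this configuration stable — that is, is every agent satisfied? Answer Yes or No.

Row 1: (1,1)A 0/1 ✗ · (1,3)A 2/3 ✓ · (1,4)A 2/2 ✓
Row 2: (2,2)B 1/5 ✗ · (2,4)A 2/4 ✓
Row 3: (3,1)A 1/2 ✓ · (3,2)A 1/4 ✗ · (3,3)B 3/5 ✓ · (3,4)B 2/3 ✓
Row 4: (4,3)B 4/6 ✓
Row 5: (5,2)B 3/4 ✓ · (5,3)B 2/4 ✓ · (5,4)A 1/3 ✗
Row 6: (6,1)B 2/3 ✓ · (6,3)A 3/6 ✓
Row 7: (7,1)A 0/2 ✗ · (7,2)B 1/4 ✗ · (7,3)A 2/3 ✓ · (7,4)A 2/2 ✓
For instance (1,1) has only 0/1 same-type neighbors, below 3/8.

No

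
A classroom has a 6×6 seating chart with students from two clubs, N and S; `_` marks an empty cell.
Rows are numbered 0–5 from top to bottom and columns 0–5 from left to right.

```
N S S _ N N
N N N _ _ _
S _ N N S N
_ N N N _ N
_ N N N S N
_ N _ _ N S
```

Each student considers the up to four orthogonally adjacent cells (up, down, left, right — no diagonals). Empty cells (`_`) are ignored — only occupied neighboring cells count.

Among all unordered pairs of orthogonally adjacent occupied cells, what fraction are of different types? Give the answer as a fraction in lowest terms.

Scan each occupied cell's neighbors to the right and below so each pair is counted once.
Row 0: N(0,0)–S(0,1)≠ N(0,0)–N(1,0)= S(0,1)–S(0,2)= S(0,1)–N(1,1)≠ S(0,2)–N(1,2)≠ N(0,4)–N(0,5)=  → 3/6 unlike.
Row 1: N(1,0)–N(1,1)= N(1,0)–S(2,0)≠ N(1,1)–N(1,2)= N(1,2)–N(2,2)=  → 1/4 unlike.
Row 2: N(2,2)–N(2,3)= N(2,2)–N(3,2)= N(2,3)–S(2,4)≠ N(2,3)–N(3,3)= S(2,4)–N(2,5)≠ N(2,5)–N(3,5)=  → 2/6 unlike.
Row 3: N(3,1)–N(3,2)= N(3,1)–N(4,1)= N(3,2)–N(3,3)= N(3,2)–N(4,2)= N(3,3)–N(4,3)= N(3,5)–N(4,5)=  → 0/6 unlike.
Row 4: N(4,1)–N(4,2)= N(4,1)–N(5,1)= N(4,2)–N(4,3)= N(4,3)–S(4,4)≠ S(4,4)–N(4,5)≠ S(4,4)–N(5,4)≠ N(4,5)–S(5,5)≠  → 4/7 unlike.
Row 5: N(5,4)–S(5,5)≠  → 1/1 unlike.
Total adjacent occupied pairs: 30; unlike-type pairs: 11.
11/30 is already in lowest terms.

11/30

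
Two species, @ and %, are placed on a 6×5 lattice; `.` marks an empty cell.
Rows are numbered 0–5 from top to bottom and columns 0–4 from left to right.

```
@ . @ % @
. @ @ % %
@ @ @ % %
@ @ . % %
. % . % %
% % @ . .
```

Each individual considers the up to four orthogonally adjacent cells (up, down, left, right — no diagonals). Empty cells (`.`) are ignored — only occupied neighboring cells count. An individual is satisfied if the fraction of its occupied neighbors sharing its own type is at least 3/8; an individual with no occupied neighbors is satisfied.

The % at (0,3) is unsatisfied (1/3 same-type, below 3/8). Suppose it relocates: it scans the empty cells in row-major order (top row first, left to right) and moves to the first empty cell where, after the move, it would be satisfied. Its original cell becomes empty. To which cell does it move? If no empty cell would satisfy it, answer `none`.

(4,0)

Vacating (0,3). Empty cells in order:
  (0,1): 0/3 same-type → still unsatisfied.
  (1,0): 0/3 same-type → still unsatisfied.
  (3,2): 1/3 same-type → still unsatisfied.
  (4,0): 2/3 same-type → satisfied — stop here.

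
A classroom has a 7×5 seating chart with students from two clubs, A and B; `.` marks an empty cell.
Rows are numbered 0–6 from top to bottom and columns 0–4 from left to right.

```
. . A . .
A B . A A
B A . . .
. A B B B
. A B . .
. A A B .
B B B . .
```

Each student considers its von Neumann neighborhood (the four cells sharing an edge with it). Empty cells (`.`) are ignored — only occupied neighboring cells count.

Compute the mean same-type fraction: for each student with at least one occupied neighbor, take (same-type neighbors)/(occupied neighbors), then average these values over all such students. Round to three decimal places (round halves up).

Row 0: (0,2)A — no occupied neighbors
Row 1: (1,0)A 0/2 · (1,1)B 0/2 · (1,3)A 1/1 · (1,4)A 1/1
Row 2: (2,0)B 0/2 · (2,1)A 1/3
Row 3: (3,1)A 2/3 · (3,2)B 2/3 · (3,3)B 2/2 · (3,4)B 1/1
Row 4: (4,1)A 2/3 · (4,2)B 1/3
Row 5: (5,1)A 2/3 · (5,2)A 1/4 · (5,3)B 0/1
Row 6: (6,0)B 1/1 · (6,1)B 2/3 · (6,2)B 1/2
Sum over 18 students: 0/2 + 0/2 + 1/1 + 1/1 + 0/2 + 1/3 + 2/3 + 2/3 + 2/2 + 1/1 + 2/3 + 1/3 + 2/3 + 1/4 + 0/1 + 1/1 + 2/3 + 1/2 = 39/4; mean = 39/4 ÷ 18 = 13/24 = 0.541666… → 0.542.

0.542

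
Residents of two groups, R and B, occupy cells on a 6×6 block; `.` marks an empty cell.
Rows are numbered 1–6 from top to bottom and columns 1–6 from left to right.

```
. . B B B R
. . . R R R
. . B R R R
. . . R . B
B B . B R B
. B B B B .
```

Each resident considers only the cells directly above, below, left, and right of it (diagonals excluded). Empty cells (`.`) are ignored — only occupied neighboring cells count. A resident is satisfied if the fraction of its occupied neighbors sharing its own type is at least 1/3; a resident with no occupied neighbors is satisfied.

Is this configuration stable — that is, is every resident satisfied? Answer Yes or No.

No

(1,3)B 1/1 ok
(1,4)B 2/3 ok
(1,5)B 1/3 ok
(1,6)R 1/2 ok
(2,4)R 2/3 ok
(2,5)R 3/4 ok
(2,6)R 3/3 ok
(3,3)B 0/1 unhappy
(3,4)R 3/4 ok
(3,5)R 3/3 ok
(3,6)R 2/3 ok
(4,4)R 1/2 ok
(4,6)B 1/2 ok
(5,1)B 1/1 ok
(5,2)B 2/2 ok
(5,4)B 1/3 ok
(5,5)R 0/3 unhappy
(5,6)B 1/2 ok
(6,2)B 2/2 ok
(6,3)B 2/2 ok
(6,4)B 3/3 ok
(6,5)B 1/2 ok
For instance (3,3) has only 0/1 same-type neighbors, below 1/3.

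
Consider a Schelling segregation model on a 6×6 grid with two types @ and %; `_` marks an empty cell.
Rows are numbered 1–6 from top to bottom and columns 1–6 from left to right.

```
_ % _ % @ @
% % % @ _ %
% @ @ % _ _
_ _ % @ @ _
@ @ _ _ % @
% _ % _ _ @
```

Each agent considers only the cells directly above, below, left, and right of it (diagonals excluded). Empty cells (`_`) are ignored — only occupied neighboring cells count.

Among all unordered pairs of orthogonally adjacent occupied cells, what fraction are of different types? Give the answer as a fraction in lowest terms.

5/8

Scan each occupied cell's neighbors to the right and below so each pair is counted once.
Row 1: %(1,2)–%(2,2)= %(1,4)–@(1,5)≠ %(1,4)–@(2,4)≠ @(1,5)–@(1,6)= @(1,6)–%(2,6)≠  → 3/5 unlike.
Row 2: %(2,1)–%(2,2)= %(2,1)–%(3,1)= %(2,2)–%(2,3)= %(2,2)–@(3,2)≠ %(2,3)–@(2,4)≠ %(2,3)–@(3,3)≠ @(2,4)–%(3,4)≠  → 4/7 unlike.
Row 3: %(3,1)–@(3,2)≠ @(3,2)–@(3,3)= @(3,3)–%(3,4)≠ @(3,3)–%(4,3)≠ %(3,4)–@(4,4)≠  → 4/5 unlike.
Row 4: %(4,3)–@(4,4)≠ @(4,4)–@(4,5)= @(4,5)–%(5,5)≠  → 2/3 unlike.
Row 5: @(5,1)–@(5,2)= @(5,1)–%(6,1)≠ %(5,5)–@(5,6)≠ @(5,6)–@(6,6)=  → 2/4 unlike.
Total adjacent occupied pairs: 24; unlike-type pairs: 15.
15/24 reduces to 5/8.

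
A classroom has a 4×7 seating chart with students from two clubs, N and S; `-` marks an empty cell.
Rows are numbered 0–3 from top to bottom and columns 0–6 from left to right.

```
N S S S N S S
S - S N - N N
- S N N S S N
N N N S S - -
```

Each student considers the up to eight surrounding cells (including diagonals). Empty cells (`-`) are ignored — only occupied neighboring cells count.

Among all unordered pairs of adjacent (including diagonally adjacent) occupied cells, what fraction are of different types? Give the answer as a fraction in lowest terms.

1/2

Scan each occupied cell's neighbors to the right and below (and the two forward diagonals) so each pair is counted once.
Row 0: N(0,0)–S(0,1)≠ N(0,0)–S(1,0)≠ S(0,1)–S(0,2)= S(0,1)–S(1,2)= S(0,1)–S(1,0)= S(0,2)–S(0,3)= S(0,2)–S(1,2)= S(0,2)–N(1,3)≠ S(0,3)–N(0,4)≠ S(0,3)–N(1,3)≠ S(0,3)–S(1,2)= N(0,4)–S(0,5)≠ N(0,4)–N(1,5)= N(0,4)–N(1,3)= S(0,5)–S(0,6)= S(0,5)–N(1,5)≠ S(0,5)–N(1,6)≠ S(0,6)–N(1,6)≠ S(0,6)–N(1,5)≠  → 10/19 unlike.
Row 1: S(1,0)–S(2,1)= S(1,2)–N(1,3)≠ S(1,2)–N(2,2)≠ S(1,2)–N(2,3)≠ S(1,2)–S(2,1)= N(1,3)–N(2,3)= N(1,3)–S(2,4)≠ N(1,3)–N(2,2)= N(1,5)–N(1,6)= N(1,5)–S(2,5)≠ N(1,5)–N(2,6)= N(1,5)–S(2,4)≠ N(1,6)–N(2,6)= N(1,6)–S(2,5)≠  → 7/14 unlike.
Row 2: S(2,1)–N(2,2)≠ S(2,1)–N(3,1)≠ S(2,1)–N(3,2)≠ S(2,1)–N(3,0)≠ N(2,2)–N(2,3)= N(2,2)–N(3,2)= N(2,2)–S(3,3)≠ N(2,2)–N(3,1)= N(2,3)–S(2,4)≠ N(2,3)–S(3,3)≠ N(2,3)–S(3,4)≠ N(2,3)–N(3,2)= S(2,4)–S(2,5)= S(2,4)–S(3,4)= S(2,4)–S(3,3)= S(2,5)–N(2,6)≠ S(2,5)–S(3,4)=  → 9/17 unlike.
Row 3: N(3,0)–N(3,1)= N(3,1)–N(3,2)= N(3,2)–S(3,3)≠ S(3,3)–S(3,4)=  → 1/4 unlike.
Total adjacent occupied pairs: 54; unlike-type pairs: 27.
27/54 reduces to 1/2.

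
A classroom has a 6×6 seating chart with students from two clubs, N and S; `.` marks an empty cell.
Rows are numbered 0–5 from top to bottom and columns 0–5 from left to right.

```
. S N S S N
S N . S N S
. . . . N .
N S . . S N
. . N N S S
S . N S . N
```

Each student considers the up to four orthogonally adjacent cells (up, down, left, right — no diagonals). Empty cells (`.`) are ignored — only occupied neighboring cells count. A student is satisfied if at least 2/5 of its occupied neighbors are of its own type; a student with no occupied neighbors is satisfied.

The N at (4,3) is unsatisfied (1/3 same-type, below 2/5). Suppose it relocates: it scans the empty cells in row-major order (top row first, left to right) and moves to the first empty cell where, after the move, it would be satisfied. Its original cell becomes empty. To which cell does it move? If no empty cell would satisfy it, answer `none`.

(1,2)

Vacating (4,3). Empty cells in order:
  (0,0): 0/2 same-type → still unsatisfied.
  (1,2): 2/3 same-type → satisfied — stop here.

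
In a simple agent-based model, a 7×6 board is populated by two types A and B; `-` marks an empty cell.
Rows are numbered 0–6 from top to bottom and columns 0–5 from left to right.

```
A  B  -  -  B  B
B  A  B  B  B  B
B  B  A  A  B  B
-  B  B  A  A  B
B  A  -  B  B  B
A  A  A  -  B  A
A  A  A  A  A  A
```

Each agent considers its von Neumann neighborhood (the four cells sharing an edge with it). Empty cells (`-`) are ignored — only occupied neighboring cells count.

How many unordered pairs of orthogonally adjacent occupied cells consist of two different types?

22

Scan each occupied cell's neighbors to the right and below so each pair is counted once.
From row 0: 3 unlike of 6 pairs (running 3/6).
From row 1: 5 unlike of 11 pairs (running 8/17).
From row 2: 4 unlike of 10 pairs (running 12/27).
From row 3: 5 unlike of 8 pairs (running 17/35).
From row 4: 3 unlike of 7 pairs (running 20/42).
From row 5: 2 unlike of 8 pairs (running 22/50).
From row 6: 0 unlike of 5 pairs (running 22/55).
Total adjacent occupied pairs: 55; unlike-type pairs: 22.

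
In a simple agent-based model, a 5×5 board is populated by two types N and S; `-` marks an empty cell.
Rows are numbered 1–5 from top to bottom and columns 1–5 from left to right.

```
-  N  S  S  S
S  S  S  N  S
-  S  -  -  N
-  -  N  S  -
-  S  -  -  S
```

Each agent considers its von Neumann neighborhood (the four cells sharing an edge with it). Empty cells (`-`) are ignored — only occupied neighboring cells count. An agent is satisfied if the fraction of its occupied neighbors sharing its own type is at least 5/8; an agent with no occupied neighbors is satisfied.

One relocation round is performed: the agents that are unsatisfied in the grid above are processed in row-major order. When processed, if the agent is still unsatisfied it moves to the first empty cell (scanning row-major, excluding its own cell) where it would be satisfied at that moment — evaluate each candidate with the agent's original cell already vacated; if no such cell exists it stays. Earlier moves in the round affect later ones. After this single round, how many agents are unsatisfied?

Initially unsatisfied (in order): (1,2), (2,4), (2,5), (3,5), (4,3), (4,4).
  (1,2) → (3,4).
  (2,4) → (4,1).
  (2,5) → (1,1).
  (3,5): now satisfied by earlier moves; stays.
  (4,3): no empty cell satisfies it; stays.
  (4,4) → (1,2).
Resulting grid:
S S S S S
S S S - -
- S - N N
N - N - -
- S - - S
All satisfied now.

0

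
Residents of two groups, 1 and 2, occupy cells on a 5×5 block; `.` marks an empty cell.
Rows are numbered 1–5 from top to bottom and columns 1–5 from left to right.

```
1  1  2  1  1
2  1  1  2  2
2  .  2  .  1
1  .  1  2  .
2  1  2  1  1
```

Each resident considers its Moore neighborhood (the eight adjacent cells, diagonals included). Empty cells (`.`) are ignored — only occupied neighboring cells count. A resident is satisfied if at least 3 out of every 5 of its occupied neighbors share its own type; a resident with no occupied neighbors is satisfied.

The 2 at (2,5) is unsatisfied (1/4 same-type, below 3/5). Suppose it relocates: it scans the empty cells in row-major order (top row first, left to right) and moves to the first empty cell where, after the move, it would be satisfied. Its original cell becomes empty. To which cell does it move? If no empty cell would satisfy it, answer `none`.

Vacating (2,5). Empty cells in order:
  (3,2): 3/7 same-type → still unsatisfied.
  (3,4): 3/6 same-type → still unsatisfied.
  (4,2): 4/7 same-type → still unsatisfied.
  (4,5): 1/4 same-type → still unsatisfied.

none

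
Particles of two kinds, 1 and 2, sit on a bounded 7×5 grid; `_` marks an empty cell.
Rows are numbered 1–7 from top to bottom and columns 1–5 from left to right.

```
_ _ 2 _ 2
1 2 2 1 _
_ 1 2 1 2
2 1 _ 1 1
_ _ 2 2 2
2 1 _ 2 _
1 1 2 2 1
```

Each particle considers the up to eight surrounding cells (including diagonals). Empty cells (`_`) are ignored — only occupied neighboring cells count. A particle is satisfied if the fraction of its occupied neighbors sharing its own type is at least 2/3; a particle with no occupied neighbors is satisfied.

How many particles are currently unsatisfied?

21

Row 1: (1,3)2 2/3 satisfied · (1,5)2 0/1 not
Row 2: (2,1)1 1/2 not · (2,2)2 3/5 not · (2,3)2 3/6 not · (2,4)1 1/6 not
Row 3: (3,2)1 2/6 not · (3,3)2 2/7 not · (3,4)1 3/6 not · (3,5)2 0/4 not
Row 4: (4,1)2 0/2 not · (4,2)1 1/4 not · (4,4)1 2/7 not · (4,5)1 2/5 not
Row 5: (5,3)2 2/5 not · (5,4)2 3/5 not · (5,5)2 2/4 not
Row 6: (6,1)2 0/3 not · (6,2)1 2/5 not · (6,4)2 5/6 satisfied
Row 7: (7,1)1 2/3 satisfied · (7,2)1 2/4 not · (7,3)2 2/4 not · (7,4)2 2/3 satisfied · (7,5)1 0/2 not
Unsatisfied: (1,5), (2,1), (2,2), (2,3), (2,4), (3,2), (3,3), (3,4), (3,5), (4,1), (4,2), (4,4), (4,5), (5,3), (5,4), (5,5), (6,1), (6,2), (7,2), (7,3), (7,5) — 21 in total.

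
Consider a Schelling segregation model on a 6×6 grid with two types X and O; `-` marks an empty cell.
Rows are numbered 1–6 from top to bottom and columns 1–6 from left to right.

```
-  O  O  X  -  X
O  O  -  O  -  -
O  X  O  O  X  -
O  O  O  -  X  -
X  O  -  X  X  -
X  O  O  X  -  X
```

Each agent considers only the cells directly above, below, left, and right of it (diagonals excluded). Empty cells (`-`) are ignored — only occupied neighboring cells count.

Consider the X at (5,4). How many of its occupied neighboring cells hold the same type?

2

Occupied neighbors of (5,4): (6,4)=X, (5,5)=X.
Same type (X): 2 of 2.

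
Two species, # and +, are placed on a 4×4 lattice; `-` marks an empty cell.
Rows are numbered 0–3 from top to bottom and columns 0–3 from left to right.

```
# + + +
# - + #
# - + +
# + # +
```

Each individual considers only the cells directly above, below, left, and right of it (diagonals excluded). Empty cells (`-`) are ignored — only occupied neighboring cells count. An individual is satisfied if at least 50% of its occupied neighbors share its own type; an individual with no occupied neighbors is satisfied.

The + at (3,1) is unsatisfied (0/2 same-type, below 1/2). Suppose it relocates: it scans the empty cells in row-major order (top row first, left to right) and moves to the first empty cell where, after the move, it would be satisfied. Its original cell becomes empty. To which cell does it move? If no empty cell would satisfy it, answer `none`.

(1,1)

Vacating (3,1). Empty cells in order:
  (1,1): 2/3 same-type → satisfied — stop here.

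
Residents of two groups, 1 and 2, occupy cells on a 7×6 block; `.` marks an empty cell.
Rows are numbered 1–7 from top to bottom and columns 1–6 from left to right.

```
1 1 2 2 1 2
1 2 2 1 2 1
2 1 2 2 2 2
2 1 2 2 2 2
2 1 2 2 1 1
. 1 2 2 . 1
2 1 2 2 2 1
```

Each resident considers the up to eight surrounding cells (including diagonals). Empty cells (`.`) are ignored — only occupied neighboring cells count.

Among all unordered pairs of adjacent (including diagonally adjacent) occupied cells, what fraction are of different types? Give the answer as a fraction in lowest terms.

27/59

Scan each occupied cell's neighbors to the right and below (and the two forward diagonals) so each pair is counted once.
Row 1: 1(1,1)–1(1,2)= 1(1,1)–1(2,1)= 1(1,1)–2(2,2)≠ 1(1,2)–2(1,3)≠ 1(1,2)–2(2,2)≠ 1(1,2)–2(2,3)≠ 1(1,2)–1(2,1)= 2(1,3)–2(1,4)= 2(1,3)–2(2,3)= 2(1,3)–1(2,4)≠ 2(1,3)–2(2,2)= 2(1,4)–1(1,5)≠ 2(1,4)–1(2,4)≠ 2(1,4)–2(2,5)= 2(1,4)–2(2,3)= 1(1,5)–2(1,6)≠ 1(1,5)–2(2,5)≠ 1(1,5)–1(2,6)= 1(1,5)–1(2,4)= 2(1,6)–1(2,6)≠ 2(1,6)–2(2,5)=  → 10/21 unlike.
Row 2: 1(2,1)–2(2,2)≠ 1(2,1)–2(3,1)≠ 1(2,1)–1(3,2)= 2(2,2)–2(2,3)= 2(2,2)–1(3,2)≠ 2(2,2)–2(3,3)= 2(2,2)–2(3,1)= 2(2,3)–1(2,4)≠ 2(2,3)–2(3,3)= 2(2,3)–2(3,4)= 2(2,3)–1(3,2)≠ 1(2,4)–2(2,5)≠ 1(2,4)–2(3,4)≠ 1(2,4)–2(3,5)≠ 1(2,4)–2(3,3)≠ 2(2,5)–1(2,6)≠ 2(2,5)–2(3,5)= 2(2,5)–2(3,6)= 2(2,5)–2(3,4)= 1(2,6)–2(3,6)≠ 1(2,6)–2(3,5)≠  → 12/21 unlike.
Row 3: 2(3,1)–1(3,2)≠ 2(3,1)–2(4,1)= 2(3,1)–1(4,2)≠ 1(3,2)–2(3,3)≠ 1(3,2)–1(4,2)= 1(3,2)–2(4,3)≠ 1(3,2)–2(4,1)≠ 2(3,3)–2(3,4)= 2(3,3)–2(4,3)= 2(3,3)–2(4,4)= 2(3,3)–1(4,2)≠ 2(3,4)–2(3,5)= 2(3,4)–2(4,4)= 2(3,4)–2(4,5)= 2(3,4)–2(4,3)= 2(3,5)–2(3,6)= 2(3,5)–2(4,5)= 2(3,5)–2(4,6)= 2(3,5)–2(4,4)= 2(3,6)–2(4,6)= 2(3,6)–2(4,5)=  → 6/21 unlike.
Row 4: 2(4,1)–1(4,2)≠ 2(4,1)–2(5,1)= 2(4,1)–1(5,2)≠ 1(4,2)–2(4,3)≠ 1(4,2)–1(5,2)= 1(4,2)–2(5,3)≠ 1(4,2)–2(5,1)≠ 2(4,3)–2(4,4)= 2(4,3)–2(5,3)= 2(4,3)–2(5,4)= 2(4,3)–1(5,2)≠ 2(4,4)–2(4,5)= 2(4,4)–2(5,4)= 2(4,4)–1(5,5)≠ 2(4,4)–2(5,3)= 2(4,5)–2(4,6)= 2(4,5)–1(5,5)≠ 2(4,5)–1(5,6)≠ 2(4,5)–2(5,4)= 2(4,6)–1(5,6)≠ 2(4,6)–1(5,5)≠  → 11/21 unlike.
Row 5: 2(5,1)–1(5,2)≠ 2(5,1)–1(6,2)≠ 1(5,2)–2(5,3)≠ 1(5,2)–1(6,2)= 1(5,2)–2(6,3)≠ 2(5,3)–2(5,4)= 2(5,3)–2(6,3)= 2(5,3)–2(6,4)= 2(5,3)–1(6,2)≠ 2(5,4)–1(5,5)≠ 2(5,4)–2(6,4)= 2(5,4)–2(6,3)= 1(5,5)–1(5,6)= 1(5,5)–1(6,6)= 1(5,5)–2(6,4)≠ 1(5,6)–1(6,6)=  → 7/16 unlike.
Row 6: 1(6,2)–2(6,3)≠ 1(6,2)–1(7,2)= 1(6,2)–2(7,3)≠ 1(6,2)–2(7,1)≠ 2(6,3)–2(6,4)= 2(6,3)–2(7,3)= 2(6,3)–2(7,4)= 2(6,3)–1(7,2)≠ 2(6,4)–2(7,4)= 2(6,4)–2(7,5)= 2(6,4)–2(7,3)= 1(6,6)–1(7,6)= 1(6,6)–2(7,5)≠  → 5/13 unlike.
Row 7: 2(7,1)–1(7,2)≠ 1(7,2)–2(7,3)≠ 2(7,3)–2(7,4)= 2(7,4)–2(7,5)= 2(7,5)–1(7,6)≠  → 3/5 unlike.
Total adjacent occupied pairs: 118; unlike-type pairs: 54.
54/118 reduces to 27/59.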